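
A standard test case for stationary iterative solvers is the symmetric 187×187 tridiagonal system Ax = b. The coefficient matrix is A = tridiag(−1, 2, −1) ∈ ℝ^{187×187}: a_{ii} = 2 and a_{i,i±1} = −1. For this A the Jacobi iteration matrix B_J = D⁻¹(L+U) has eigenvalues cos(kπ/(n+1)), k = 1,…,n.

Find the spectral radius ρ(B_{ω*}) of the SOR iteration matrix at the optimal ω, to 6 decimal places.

ρ_SOR = 0.967130

n=187: λ(B_J) = 1 − λ(A)/2 = cos(kπ/188); k=1 gives ρ_J = 0.999860.
√(1 − cos²(π/188)) = sin(π/188) ≈ 0.0167098.
Then 2/(1+√(1−ρ_J²)) = 2/(1+0.0167098); ω* = 2/1.0167098 = 1.967130.
Hence ρ(B_{ω*}) = 1.967130 − 1 = 0.967130.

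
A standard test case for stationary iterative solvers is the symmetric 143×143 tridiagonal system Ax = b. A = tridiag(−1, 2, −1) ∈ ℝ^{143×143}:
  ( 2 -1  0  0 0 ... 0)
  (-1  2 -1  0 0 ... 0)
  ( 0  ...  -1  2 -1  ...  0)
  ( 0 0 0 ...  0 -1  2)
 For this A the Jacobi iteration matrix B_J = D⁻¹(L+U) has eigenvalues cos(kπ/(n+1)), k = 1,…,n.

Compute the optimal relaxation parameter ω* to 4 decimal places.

ω* = 1.9573

ρ_J = max_k |cos(kπ/144)| = cos(π/144) = 0.9998
1 − cos²(π/144) = sin²(π/144) ⇒ √(1−ρ_J²) = sin(π/144) = 0.02181.
Young: ω* = 2/(1+√(1−ρ_J²)) = 2/(1+0.02181) = 2/1.02181 = 1.9573.
[ρ_SOR] ω* − 1 = 0.9573.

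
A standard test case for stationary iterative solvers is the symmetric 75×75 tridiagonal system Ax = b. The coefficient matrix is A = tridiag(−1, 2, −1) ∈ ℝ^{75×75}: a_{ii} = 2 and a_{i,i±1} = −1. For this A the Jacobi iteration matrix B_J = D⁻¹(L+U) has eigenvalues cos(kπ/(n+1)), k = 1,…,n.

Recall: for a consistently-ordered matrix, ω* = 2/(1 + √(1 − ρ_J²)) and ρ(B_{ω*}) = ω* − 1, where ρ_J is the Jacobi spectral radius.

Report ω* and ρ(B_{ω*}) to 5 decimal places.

ω* = 1.92063, ρ_SOR = 0.92063

With n=75, ρ(Jacobi) = cos(π/76) = 0.99915.
root = sin(π/76) = 0.041325  (since 1−cos² = sin²).
Then 2/(1+√(1−ρ_J²)) = 2/(1+0.041325); ω* = 2/1.041325 = 1.92063.
ρ(B_{ω*}) = ω*−1 = 0.92063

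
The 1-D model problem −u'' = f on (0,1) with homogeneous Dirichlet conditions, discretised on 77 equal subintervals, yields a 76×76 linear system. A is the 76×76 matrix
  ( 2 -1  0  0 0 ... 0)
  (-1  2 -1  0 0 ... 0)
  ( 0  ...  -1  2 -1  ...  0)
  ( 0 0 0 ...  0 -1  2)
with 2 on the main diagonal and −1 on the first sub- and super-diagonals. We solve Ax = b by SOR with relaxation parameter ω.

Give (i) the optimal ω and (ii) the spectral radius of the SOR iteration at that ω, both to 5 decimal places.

ω* = 1.92162, ρ_SOR = 0.92162

With n=76, ρ(Jacobi) = cos(π/77) = 0.99917.
1 − cos²(π/77) = sin²(π/77) ⇒ √(1−ρ_J²) = sin(π/77) = 0.040789.
Young: ω* = 2/(1+√(1−ρ_J²)) = 2/(1+0.040789) = 2/1.040789 = 1.92162.
ρ(B_{ω*}) = ω*−1 = 0.92162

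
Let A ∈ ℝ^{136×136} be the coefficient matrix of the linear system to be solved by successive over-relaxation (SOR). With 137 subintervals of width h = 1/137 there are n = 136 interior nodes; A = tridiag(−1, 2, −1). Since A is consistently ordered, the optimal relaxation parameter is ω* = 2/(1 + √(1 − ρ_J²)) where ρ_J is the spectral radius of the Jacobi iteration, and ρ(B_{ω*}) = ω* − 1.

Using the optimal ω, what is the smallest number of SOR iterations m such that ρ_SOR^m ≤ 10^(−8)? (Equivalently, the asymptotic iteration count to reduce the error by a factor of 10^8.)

With n=136, ρ(Jacobi) = cos(π/137) = 0.9997371.
√(1 − cos²(π/137)) = sin(π/137) ≈ 0.0229293.
Young: ω* = 2/(1+√(1−ρ_J²)) = 2/(1+0.0229293) = 2/1.0229293 = 1.9551693.
[ρ_SOR] ω* − 1 = 0.9551693.
8·ln10 = 18.4207; −ln(0.9551693) = 0.0458667; m = ⌈18.4207/0.0458667⌉ = ⌈401.614⌉ = 402.

m = 402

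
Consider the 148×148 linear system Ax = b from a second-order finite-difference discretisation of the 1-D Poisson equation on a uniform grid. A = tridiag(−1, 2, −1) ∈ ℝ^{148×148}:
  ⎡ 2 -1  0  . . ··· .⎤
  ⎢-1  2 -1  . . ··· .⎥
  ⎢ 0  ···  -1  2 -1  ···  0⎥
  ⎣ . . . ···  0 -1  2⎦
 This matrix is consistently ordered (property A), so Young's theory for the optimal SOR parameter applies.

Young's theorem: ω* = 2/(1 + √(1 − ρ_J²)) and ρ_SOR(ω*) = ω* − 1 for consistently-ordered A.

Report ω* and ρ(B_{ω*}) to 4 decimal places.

ω* = 1.9587, ρ_SOR = 0.9587

n=148: λ(B_J) = 1 − λ(A)/2 = cos(kπ/149); k=1 gives ρ_J = 0.9998.
root = sin(π/149) = 0.02108  (since 1−cos² = sin²).
So ω* = 2/1.02108 = 1.9587 (Young).
ρ_SOR = ω* − 1 ≈ 0.9587.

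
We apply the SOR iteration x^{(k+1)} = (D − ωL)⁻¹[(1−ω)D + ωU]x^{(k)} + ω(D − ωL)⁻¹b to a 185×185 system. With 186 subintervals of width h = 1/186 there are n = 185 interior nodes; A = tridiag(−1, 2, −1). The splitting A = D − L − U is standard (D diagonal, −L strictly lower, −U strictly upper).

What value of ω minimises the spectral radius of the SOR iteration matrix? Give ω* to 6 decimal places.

ω* = 1.966782

B_J for the 185×185 system has eigenvalues cos(kπ/186); ρ_J = cos(π/186) = 0.999857.
1 − cos²(π/186) = sin²(π/186) ⇒ √(1−ρ_J²) = sin(π/186) = 0.0168895.
Young: ω* = 2/(1+√(1−ρ_J²)) = 2/(1+0.0168895) = 2/1.0168895 = 1.966782.
ρ_SOR = ω* − 1 ≈ 0.966782.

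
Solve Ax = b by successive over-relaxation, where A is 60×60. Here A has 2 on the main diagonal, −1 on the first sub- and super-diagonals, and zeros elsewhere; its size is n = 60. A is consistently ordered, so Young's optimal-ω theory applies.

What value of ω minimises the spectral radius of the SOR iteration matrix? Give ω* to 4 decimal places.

ω* = 1.9021

[ρ_J] n=60: ρ(B_J) = cos(π/(n+1)) = cos(π/61) = 0.9987.
√(1−ρ_J²) = |sin(π/61)| = 0.05148
So ω* = 2/1.05148 = 1.9021 (Young).
ρ_SOR = ω* − 1 ≈ 0.9021.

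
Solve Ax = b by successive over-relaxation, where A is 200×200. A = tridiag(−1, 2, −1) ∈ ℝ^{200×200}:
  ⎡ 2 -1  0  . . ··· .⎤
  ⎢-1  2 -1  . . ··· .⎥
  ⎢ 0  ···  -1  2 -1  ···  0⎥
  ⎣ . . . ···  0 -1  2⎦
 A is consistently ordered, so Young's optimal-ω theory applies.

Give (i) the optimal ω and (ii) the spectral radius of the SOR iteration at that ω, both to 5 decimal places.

n=200: λ(B_J) = 1 − λ(A)/2 = cos(kπ/201); k=1 gives ρ_J = 0.99988.
√(1 − cos²(π/201)) = sin(π/201) ≈ 0.015629.
So ω* = 2/1.015629 = 1.96922 (Young).
Hence ρ(B_{ω*}) = 1.96922 − 1 = 0.96922.

ω* = 1.96922, ρ_SOR = 0.96922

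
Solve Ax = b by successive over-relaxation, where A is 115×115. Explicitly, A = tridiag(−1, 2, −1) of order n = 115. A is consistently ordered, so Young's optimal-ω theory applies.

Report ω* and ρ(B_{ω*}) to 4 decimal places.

ω* = 1.9473, ρ_SOR = 0.9473

n=115: λ(B_J) = 1 − λ(A)/2 = cos(kπ/116); k=1 gives ρ_J = 0.9996.
√(1−ρ_J²) simplifies to sin(π/116) = 0.02708.
Then 2/(1+√(1−ρ_J²)) = 2/(1+0.02708); ω* = 2/1.02708 = 1.9473.
At ω = 1.9473 every |λ(B_ω)| = ω−1, so ρ_SOR = 0.9473.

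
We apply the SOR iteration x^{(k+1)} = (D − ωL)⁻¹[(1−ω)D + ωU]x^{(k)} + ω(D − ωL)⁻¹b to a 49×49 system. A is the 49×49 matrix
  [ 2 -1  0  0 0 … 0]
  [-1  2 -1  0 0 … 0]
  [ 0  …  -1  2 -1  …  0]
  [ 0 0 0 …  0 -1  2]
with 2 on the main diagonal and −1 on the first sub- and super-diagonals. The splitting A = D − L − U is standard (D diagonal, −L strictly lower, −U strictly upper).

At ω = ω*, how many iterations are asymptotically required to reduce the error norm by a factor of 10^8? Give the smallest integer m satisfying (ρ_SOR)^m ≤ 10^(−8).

m = 147

[ρ_J] n=49: ρ(B_J) = cos(π/(n+1)) = cos(π/50) = 0.9980267.
1 − cos²(π/50) = sin²(π/50) ⇒ √(1−ρ_J²) = sin(π/50) = 0.0627905.
ω* = 2/(1+0.0627905) = 1.8818384
ρ_SOR = ω* − 1 = 1.8818384 − 1 = 0.8818384.
For 8 digits: m = 8·ln10 / (−ln 0.8818384) = 18.4207/0.125746 = 146.491; round up → m = 147.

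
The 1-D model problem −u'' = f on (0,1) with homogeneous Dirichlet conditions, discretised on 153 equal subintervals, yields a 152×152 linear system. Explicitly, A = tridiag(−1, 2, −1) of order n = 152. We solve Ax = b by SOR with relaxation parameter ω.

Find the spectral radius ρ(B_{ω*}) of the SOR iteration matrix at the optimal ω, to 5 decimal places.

n=152: λ(B_J) = 1 − λ(A)/2 = cos(kπ/153); k=1 gives ρ_J = 0.99979.
√(1−ρ_J²) simplifies to sin(π/153) = 0.020532.
ω* = 2 / (1 + 0.020532) = 2 / 1.020532 ≈ 1.95976.
Hence ρ(B_{ω*}) = 1.95976 − 1 = 0.95976.

ρ_SOR = 0.95976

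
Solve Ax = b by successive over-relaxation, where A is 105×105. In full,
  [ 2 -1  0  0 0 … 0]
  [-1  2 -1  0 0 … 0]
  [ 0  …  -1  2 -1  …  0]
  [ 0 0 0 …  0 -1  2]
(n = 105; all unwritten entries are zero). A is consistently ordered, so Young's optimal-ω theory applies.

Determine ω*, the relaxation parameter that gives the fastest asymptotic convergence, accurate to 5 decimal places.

ω* = 1.94244

With n=105, ρ(Jacobi) = cos(π/106) = 0.99956.
root = sin(π/106) = 0.029633  (since 1−cos² = sin²).
ω* = 2/(1 + 0.029633) = 2/1.029633 = 1.94244.
Hence ρ(B_{ω*}) = 1.94244 − 1 = 0.94244.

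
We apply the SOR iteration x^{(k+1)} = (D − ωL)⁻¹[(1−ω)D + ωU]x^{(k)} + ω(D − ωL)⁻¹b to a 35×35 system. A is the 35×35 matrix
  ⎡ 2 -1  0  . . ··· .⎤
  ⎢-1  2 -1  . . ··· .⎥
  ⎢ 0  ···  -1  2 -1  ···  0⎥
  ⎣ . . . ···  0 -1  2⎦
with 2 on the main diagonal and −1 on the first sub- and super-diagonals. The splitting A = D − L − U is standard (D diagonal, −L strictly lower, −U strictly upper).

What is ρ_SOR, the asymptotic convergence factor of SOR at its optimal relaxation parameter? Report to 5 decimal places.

ρ_SOR = 0.83966

[ρ_J] n=35: ρ(B_J) = cos(π/(n+1)) = cos(π/36) = 0.99619.
root = sin(π/36) = 0.087156  (since 1−cos² = sin²).
Young: ω* = 2/(1+√(1−ρ_J²)) = 2/(1+0.087156) = 2/1.087156 = 1.83966.
ρ_SOR = ω* − 1 = 1.83966 − 1 = 0.83966.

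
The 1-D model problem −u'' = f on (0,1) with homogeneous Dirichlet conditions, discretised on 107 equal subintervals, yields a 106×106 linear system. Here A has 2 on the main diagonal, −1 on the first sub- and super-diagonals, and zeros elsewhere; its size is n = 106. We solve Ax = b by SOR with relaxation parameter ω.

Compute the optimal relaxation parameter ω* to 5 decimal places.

n=106: λ(B_J) = 1 − λ(A)/2 = cos(kπ/107); k=1 gives ρ_J = 0.99957.
√(1−ρ_J²) = |sin(π/107)| = 0.029356
ω* = 2/(1+0.029356) = 1.94296
ρ_SOR = ω* − 1 ≈ 0.94296.

ω* = 1.94296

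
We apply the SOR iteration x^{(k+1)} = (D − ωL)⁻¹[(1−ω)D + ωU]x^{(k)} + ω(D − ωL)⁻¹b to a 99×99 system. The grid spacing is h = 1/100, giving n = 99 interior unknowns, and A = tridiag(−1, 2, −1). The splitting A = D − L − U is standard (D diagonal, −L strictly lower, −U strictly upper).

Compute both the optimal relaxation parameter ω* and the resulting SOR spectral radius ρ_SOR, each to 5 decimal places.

ω* = 1.93909, ρ_SOR = 0.93909

ρ_J = max_k |cos(kπ/100)| = cos(π/100) = 0.99951
√(1 − cos²(π/100)) = sin(π/100) ≈ 0.031411.
ω* = 2/(1+0.031411) = 1.93909
Hence ρ(B_{ω*}) = 1.93909 − 1 = 0.93909.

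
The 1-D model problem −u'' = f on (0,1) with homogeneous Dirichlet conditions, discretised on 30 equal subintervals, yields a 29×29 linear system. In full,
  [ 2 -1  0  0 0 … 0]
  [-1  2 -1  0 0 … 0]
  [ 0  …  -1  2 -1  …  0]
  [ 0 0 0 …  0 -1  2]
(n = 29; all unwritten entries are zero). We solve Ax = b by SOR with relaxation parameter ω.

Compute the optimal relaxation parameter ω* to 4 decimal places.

ω* = 1.8107

spectrum of D⁻¹(L+U) = {cos(kπ/30) : 1≤k≤29}; ρ_J = cos(π/30) = 0.9945.
1 − cos²(π/30) = sin²(π/30) ⇒ √(1−ρ_J²) = sin(π/30) = 0.10453.
ω* = 2/(1+0.10453) = 1.8107
Hence ρ(B_{ω*}) = 1.8107 − 1 = 0.8107.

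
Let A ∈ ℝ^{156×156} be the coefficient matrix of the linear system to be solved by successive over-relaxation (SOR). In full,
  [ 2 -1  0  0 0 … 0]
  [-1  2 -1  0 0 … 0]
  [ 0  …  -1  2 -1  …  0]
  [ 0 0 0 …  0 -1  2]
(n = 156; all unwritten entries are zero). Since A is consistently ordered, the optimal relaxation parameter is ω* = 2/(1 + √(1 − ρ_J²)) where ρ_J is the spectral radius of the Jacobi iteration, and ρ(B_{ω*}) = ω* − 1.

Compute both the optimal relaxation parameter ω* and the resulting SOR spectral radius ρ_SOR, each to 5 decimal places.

[ρ_J] n=156: ρ(B_J) = cos(π/(n+1)) = cos(π/157) = 0.99980.
1 − cos²(π/157) = sin²(π/157) ⇒ √(1−ρ_J²) = sin(π/157) = 0.020009.
Young: ω* = 2/(1+√(1−ρ_J²)) = 2/(1+0.020009) = 2/1.020009 = 1.96077.
[ρ_SOR] ω* − 1 = 0.96077.

ω* = 1.96077, ρ_SOR = 0.96077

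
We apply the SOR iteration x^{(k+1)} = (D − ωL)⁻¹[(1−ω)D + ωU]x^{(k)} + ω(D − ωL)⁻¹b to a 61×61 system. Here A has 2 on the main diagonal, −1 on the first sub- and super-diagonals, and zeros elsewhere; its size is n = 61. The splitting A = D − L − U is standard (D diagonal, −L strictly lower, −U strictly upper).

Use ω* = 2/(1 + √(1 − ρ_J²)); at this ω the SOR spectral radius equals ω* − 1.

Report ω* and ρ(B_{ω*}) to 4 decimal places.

[ρ_J] n=61: ρ(B_J) = cos(π/(n+1)) = cos(π/62) = 0.9987.
1 − cos²(π/62) = sin²(π/62) ⇒ √(1−ρ_J²) = sin(π/62) = 0.05065.
Then 2/(1+√(1−ρ_J²)) = 2/(1+0.05065); ω* = 2/1.05065 = 1.9036.
Hence ρ(B_{ω*}) = 1.9036 − 1 = 0.9036.

ω* = 1.9036, ρ_SOR = 0.9036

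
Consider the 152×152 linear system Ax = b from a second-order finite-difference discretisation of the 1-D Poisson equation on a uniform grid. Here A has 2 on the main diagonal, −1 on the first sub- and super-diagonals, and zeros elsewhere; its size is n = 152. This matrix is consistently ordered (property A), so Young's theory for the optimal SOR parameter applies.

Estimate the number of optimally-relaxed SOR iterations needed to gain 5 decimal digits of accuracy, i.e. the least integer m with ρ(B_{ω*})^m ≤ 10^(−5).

With n=152, ρ(Jacobi) = cos(π/153) = 0.9997892.
1 − cos²(π/153) = sin²(π/153) ⇒ √(1−ρ_J²) = sin(π/153) = 0.0205318.
ω* = 2 / (1 + 0.0205318) = 2 / 1.0205318 ≈ 1.9597625.
and ρ(B_{ω*}) = 1.9597625 − 1 = 0.9597625.
ρ_SOR^m ≤ 10^(−5) ⇔ m ≥ 5·ln10/(−ln 0.9597625) = 11.5129/0.0410694 = 280.328; m = ⌈280.328⌉ = 281.

m = 281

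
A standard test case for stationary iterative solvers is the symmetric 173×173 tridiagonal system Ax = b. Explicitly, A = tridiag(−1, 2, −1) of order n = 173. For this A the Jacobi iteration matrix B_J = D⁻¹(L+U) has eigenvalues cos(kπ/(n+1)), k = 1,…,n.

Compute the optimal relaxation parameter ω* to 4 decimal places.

spectrum of D⁻¹(L+U) = {cos(kπ/174) : 1≤k≤173}; ρ_J = cos(π/174) = 0.9998.
1 − cos²(π/174) = sin²(π/174) ⇒ √(1−ρ_J²) = sin(π/174) = 0.01805.
Then 2/(1+√(1−ρ_J²)) = 2/(1+0.01805); ω* = 2/1.01805 = 1.9645.
ρ(B_{ω*}) = ω*−1 = 0.9645

ω* = 1.9645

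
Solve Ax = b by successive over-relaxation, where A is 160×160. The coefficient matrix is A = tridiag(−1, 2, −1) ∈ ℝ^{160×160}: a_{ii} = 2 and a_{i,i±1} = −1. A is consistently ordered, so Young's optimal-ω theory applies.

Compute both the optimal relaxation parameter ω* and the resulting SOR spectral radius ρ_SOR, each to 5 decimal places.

[ρ_J] n=160: ρ(B_J) = cos(π/(n+1)) = cos(π/161) = 0.99981.
root = sin(π/161) = 0.019512  (since 1−cos² = sin²).
ω* = 2 / (1 + 0.019512) = 2 / 1.019512 ≈ 1.96172.
and ρ(B_{ω*}) = 1.96172 − 1 = 0.96172.

ω* = 1.96172, ρ_SOR = 0.96172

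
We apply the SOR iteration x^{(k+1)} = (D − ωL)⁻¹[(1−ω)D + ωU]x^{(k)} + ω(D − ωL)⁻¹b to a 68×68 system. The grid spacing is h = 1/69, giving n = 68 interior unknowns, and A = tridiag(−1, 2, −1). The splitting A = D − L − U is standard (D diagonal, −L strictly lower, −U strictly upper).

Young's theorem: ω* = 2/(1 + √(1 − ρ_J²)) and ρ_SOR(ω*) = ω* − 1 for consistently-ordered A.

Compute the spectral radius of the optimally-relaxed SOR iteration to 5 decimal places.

ρ_SOR = 0.91293

n=68: λ(B_J) = 1 − λ(A)/2 = cos(kπ/69); k=1 gives ρ_J = 0.99896.
root = sin(π/69) = 0.045515  (since 1−cos² = sin²).
Then 2/(1+√(1−ρ_J²)) = 2/(1+0.045515); ω* = 2/1.045515 = 1.91293.
ρ_SOR = ω* − 1 = 1.91293 − 1 = 0.91293.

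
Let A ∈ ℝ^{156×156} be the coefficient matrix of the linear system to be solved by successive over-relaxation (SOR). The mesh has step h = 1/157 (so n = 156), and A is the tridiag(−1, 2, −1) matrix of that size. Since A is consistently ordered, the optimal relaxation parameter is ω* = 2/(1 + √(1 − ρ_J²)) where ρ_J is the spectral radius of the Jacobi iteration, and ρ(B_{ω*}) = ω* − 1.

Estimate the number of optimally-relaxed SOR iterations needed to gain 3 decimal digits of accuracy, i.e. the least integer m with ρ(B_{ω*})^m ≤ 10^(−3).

m = 173

spectrum of D⁻¹(L+U) = {cos(kπ/157) : 1≤k≤156}; ρ_J = cos(π/157) = 0.9997998.
root = sin(π/157) = 0.0200088  (since 1−cos² = sin²).
ω* = 2 / (1 + 0.0200088) = 2 / 1.0200088 ≈ 1.9607674.
[ρ_SOR] ω* − 1 = 0.9607674.
For 3 digits: m = 3·ln10 / (−ln 0.9607674) = 6.90776/0.0400229 = 172.595; round up → m = 173.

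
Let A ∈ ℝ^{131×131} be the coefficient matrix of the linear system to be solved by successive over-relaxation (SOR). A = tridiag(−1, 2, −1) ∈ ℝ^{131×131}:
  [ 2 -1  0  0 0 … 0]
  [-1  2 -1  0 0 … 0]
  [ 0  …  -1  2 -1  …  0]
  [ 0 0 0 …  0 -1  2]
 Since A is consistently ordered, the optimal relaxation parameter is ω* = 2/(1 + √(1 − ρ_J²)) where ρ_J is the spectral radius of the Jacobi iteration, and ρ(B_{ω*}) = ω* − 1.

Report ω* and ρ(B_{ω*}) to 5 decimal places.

[ρ_J] n=131: ρ(B_J) = cos(π/(n+1)) = cos(π/132) = 0.99972.
√(1−ρ_J²) simplifies to sin(π/132) = 0.023798.
ω* = 2/(1 + 0.023798) = 2/1.023798 = 1.95351.
At ω = 1.95351 every |λ(B_ω)| = ω−1, so ρ_SOR = 0.95351.

ω* = 1.95351, ρ_SOR = 0.95351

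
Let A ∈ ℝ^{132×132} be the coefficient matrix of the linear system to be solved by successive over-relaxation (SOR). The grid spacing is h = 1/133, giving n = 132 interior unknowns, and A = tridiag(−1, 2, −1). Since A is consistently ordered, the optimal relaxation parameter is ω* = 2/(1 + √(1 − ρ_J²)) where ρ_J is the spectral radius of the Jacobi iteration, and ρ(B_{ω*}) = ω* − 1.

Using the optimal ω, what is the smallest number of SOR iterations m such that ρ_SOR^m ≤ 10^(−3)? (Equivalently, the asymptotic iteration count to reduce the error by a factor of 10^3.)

[ρ_J] n=132: ρ(B_J) = cos(π/(n+1)) = cos(π/133) = 0.9997210.
1 − cos²(π/133) = sin²(π/133) ⇒ √(1−ρ_J²) = sin(π/133) = 0.0236188.
So ω* = 2/1.0236188 = 1.9538524 (Young).
ρ_SOR = ω* − 1 = 1.9538524 − 1 = 0.9538524.
(0.9538524)^m ≤ 10^{−3}  ⇒  m·ln(0.9538524) ≤ −3·ln10  ⇒  m ≥ 146.207  ⇒  m = 147

m = 147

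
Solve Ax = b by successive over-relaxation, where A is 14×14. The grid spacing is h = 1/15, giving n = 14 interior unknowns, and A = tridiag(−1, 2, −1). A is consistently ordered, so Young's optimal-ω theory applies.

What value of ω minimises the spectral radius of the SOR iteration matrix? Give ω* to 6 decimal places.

spectrum of D⁻¹(L+U) = {cos(kπ/15) : 1≤k≤14}; ρ_J = cos(π/15) = 0.978148.
√(1−ρ_J²) = |sin(π/15)| = 0.2079117
ω* = 2 / (1 + 0.2079117) = 2 / 1.2079117 ≈ 1.655750.
and ρ(B_{ω*}) = 1.655750 − 1 = 0.655750.

ω* = 1.655750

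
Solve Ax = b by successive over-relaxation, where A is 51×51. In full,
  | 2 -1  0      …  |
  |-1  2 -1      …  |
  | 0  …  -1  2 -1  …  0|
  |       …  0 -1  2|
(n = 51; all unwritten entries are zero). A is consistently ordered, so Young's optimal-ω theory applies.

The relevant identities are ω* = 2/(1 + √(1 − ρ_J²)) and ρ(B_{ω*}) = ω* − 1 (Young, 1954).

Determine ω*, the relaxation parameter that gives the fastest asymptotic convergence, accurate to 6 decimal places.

ω* = 1.886119

spectrum of D⁻¹(L+U) = {cos(kπ/52) : 1≤k≤51}; ρ_J = cos(π/52) = 0.998176.
√(1−ρ_J²) = |sin(π/52)| = 0.0603785
[ω*] 2 ÷ (1 + 0.0603785) = 2 ÷ 1.0603785 = 1.886119.
At ω = 1.886119 every |λ(B_ω)| = ω−1, so ρ_SOR = 0.886119.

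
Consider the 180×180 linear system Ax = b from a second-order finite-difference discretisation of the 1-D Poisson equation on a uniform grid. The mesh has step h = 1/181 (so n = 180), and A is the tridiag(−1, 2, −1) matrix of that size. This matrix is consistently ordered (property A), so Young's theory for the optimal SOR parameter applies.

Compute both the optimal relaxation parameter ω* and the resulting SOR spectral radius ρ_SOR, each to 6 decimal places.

ρ_J = max_k |cos(kπ/181)| = cos(π/181) = 0.999849
√(1−ρ_J²) = |sin(π/181)| = 0.0173560
ω* = 2/(1+0.0173560) = 1.965880
ρ_SOR = ω* − 1 = 1.965880 − 1 = 0.965880.

ω* = 1.965880, ρ_SOR = 0.965880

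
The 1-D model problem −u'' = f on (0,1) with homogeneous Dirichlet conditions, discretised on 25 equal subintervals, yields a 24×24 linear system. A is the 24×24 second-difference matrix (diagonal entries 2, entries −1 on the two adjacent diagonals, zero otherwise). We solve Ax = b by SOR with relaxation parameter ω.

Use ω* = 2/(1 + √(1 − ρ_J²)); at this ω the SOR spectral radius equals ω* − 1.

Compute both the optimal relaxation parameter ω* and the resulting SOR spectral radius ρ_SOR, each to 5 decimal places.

ρ_J = max_k |cos(kπ/25)| = cos(π/25) = 0.99211
1 − cos²(π/25) = sin²(π/25) ⇒ √(1−ρ_J²) = sin(π/25) = 0.125333.
ω* = 2/(1+0.125333) = 1.77725
ρ_SOR = ω* − 1 ≈ 0.77725.

ω* = 1.77725, ρ_SOR = 0.77725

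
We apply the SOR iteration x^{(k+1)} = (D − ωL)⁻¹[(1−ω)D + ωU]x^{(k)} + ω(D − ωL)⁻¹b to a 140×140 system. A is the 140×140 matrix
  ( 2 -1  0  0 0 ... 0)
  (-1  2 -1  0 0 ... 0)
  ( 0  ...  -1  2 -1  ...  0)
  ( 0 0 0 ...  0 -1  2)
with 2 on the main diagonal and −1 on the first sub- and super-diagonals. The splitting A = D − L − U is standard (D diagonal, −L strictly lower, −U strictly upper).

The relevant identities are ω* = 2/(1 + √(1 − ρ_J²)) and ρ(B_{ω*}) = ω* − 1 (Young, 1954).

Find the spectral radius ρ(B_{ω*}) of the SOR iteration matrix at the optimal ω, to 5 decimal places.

[ρ_J] n=140: ρ(B_J) = cos(π/(n+1)) = cos(π/141) = 0.99975.
root = sin(π/141) = 0.022279  (since 1−cos² = sin²).
Young: ω* = 2/(1+√(1−ρ_J²)) = 2/(1+0.022279) = 2/1.022279 = 1.95641.
ρ_SOR = ω* − 1 ≈ 0.95641.

ρ_SOR = 0.95641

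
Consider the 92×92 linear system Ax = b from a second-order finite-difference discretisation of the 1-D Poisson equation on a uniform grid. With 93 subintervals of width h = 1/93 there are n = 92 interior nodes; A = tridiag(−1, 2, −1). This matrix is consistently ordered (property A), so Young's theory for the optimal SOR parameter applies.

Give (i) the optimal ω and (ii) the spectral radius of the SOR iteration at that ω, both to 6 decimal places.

n=92: λ(B_J) = 1 − λ(A)/2 = cos(kπ/93); k=1 gives ρ_J = 0.999429.
root = sin(π/93) = 0.0337741  (since 1−cos² = sin²).
ω* = 2/(1+0.0337741) = 1.934659
Hence ρ(B_{ω*}) = 1.934659 − 1 = 0.934659.

ω* = 1.934659, ρ_SOR = 0.934659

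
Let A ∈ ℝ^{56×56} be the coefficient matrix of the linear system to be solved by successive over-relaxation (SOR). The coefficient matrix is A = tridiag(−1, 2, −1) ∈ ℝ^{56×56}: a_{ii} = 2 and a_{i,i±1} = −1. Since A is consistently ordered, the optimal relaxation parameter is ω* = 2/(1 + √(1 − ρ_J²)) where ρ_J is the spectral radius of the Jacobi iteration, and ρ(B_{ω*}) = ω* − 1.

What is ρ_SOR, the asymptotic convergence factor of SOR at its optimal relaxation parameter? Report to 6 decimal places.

[ρ_J] n=56: ρ(B_J) = cos(π/(n+1)) = cos(π/57) = 0.998482.
1 − cos²(π/57) = sin²(π/57) ⇒ √(1−ρ_J²) = sin(π/57) = 0.0550878.
ω* = 2/(1 + 0.0550878) = 2/1.0550878 = 1.895577.
[ρ_SOR] ω* − 1 = 0.895577.

ρ_SOR = 0.895577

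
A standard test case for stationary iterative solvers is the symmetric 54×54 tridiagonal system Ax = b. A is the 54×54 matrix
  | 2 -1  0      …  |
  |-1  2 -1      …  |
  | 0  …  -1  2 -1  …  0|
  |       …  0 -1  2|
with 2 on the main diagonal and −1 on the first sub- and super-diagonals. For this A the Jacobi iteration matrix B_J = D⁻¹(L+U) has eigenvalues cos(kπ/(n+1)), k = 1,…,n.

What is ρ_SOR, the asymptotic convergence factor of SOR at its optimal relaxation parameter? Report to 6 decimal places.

ρ_SOR = 0.891989

With n=54, ρ(Jacobi) = cos(π/55) = 0.998369.
√(1−ρ_J²) simplifies to sin(π/55) = 0.0570888.
[ω*] 2 ÷ (1 + 0.0570888) = 2 ÷ 1.0570888 = 1.891989.
ρ_SOR = ω* − 1 = 1.891989 − 1 = 0.891989.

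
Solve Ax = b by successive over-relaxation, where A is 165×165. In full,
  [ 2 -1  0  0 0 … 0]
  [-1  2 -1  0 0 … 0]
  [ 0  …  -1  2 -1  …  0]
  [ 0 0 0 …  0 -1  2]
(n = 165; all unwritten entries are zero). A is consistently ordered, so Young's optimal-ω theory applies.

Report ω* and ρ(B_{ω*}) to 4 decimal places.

B_J for the 165×165 system has eigenvalues cos(kπ/166); ρ_J = cos(π/166) = 0.9998.
root = sin(π/166) = 0.01892  (since 1−cos² = sin²).
ω* = 2 / (1 + 0.01892) = 2 / 1.01892 ≈ 1.9629.
and ρ(B_{ω*}) = 1.9629 − 1 = 0.9629.

ω* = 1.9629, ρ_SOR = 0.9629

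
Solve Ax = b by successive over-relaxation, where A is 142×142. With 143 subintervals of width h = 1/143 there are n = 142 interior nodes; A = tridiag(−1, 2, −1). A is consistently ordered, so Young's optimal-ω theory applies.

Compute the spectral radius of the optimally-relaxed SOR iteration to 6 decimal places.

n=142: λ(B_J) = 1 − λ(A)/2 = cos(kπ/143); k=1 gives ρ_J = 0.999759.
root = sin(π/143) = 0.0219674  (since 1−cos² = sin²).
Young: ω* = 2/(1+√(1−ρ_J²)) = 2/(1+0.0219674) = 2/1.0219674 = 1.957010.
At ω = 1.957010 every |λ(B_ω)| = ω−1, so ρ_SOR = 0.957010.

ρ_SOR = 0.957010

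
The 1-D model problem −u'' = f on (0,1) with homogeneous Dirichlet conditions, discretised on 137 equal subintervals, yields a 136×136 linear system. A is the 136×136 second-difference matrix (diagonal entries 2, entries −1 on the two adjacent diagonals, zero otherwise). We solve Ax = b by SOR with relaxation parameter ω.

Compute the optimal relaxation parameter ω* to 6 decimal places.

ω* = 1.955169

½·tridiag(1,0,1) at n=136: λ_k = cos(kπ/137); max |λ| at k=1 ⇒ ρ_J = cos(π/137) ≈ 0.999737.
root = sin(π/137) = 0.0229293  (since 1−cos² = sin²).
[ω*] 2 ÷ (1 + 0.0229293) = 2 ÷ 1.0229293 = 1.955169.
At ω = 1.955169 every |λ(B_ω)| = ω−1, so ρ_SOR = 0.955169.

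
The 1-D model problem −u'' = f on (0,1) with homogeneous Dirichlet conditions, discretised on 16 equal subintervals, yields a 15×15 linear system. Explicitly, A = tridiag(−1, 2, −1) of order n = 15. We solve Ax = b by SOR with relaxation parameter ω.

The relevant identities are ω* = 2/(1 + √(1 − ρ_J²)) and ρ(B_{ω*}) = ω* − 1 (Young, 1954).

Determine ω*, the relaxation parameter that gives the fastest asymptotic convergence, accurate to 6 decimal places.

[ρ_J] n=15: ρ(B_J) = cos(π/(n+1)) = cos(π/16) = 0.980785.
√(1−ρ_J²) = |sin(π/16)| = 0.1950903
So ω* = 2/1.1950903 = 1.673514 (Young).
[ρ_SOR] ω* − 1 = 0.673514.

ω* = 1.673514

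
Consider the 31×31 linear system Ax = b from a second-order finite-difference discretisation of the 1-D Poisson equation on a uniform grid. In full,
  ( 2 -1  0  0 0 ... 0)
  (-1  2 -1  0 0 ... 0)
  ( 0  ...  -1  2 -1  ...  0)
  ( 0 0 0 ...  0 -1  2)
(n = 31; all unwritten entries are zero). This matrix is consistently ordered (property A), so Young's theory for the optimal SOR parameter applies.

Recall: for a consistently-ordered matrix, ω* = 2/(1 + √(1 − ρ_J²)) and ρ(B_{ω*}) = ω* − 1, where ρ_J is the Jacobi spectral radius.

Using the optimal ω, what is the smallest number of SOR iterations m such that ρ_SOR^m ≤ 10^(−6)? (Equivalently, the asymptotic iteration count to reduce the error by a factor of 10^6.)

With n=31, ρ(Jacobi) = cos(π/32) = 0.9951847.
√(1−ρ_J²) simplifies to sin(π/32) = 0.0980171.
[ω*] 2 ÷ (1 + 0.0980171) = 2 ÷ 1.0980171 = 1.8214653.
ρ_SOR = ω* − 1 = 1.8214653 − 1 = 0.8214653.
m ≥ 6·ln10 / (−ln 0.8214653) = 70.249; smallest integer m = 71.

m = 71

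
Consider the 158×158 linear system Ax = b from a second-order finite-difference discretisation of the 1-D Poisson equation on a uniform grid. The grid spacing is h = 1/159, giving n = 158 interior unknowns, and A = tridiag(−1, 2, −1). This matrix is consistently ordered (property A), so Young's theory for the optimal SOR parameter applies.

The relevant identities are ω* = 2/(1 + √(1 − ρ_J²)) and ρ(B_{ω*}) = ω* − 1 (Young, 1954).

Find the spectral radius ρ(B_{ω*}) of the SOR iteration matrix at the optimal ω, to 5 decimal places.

spectrum of D⁻¹(L+U) = {cos(kπ/159) : 1≤k≤158}; ρ_J = cos(π/159) = 0.99980.
√(1−ρ_J²) = |sin(π/159)| = 0.019757
So ω* = 2/1.019757 = 1.96125 (Young).
[ρ_SOR] ω* − 1 = 0.96125.

ρ_SOR = 0.96125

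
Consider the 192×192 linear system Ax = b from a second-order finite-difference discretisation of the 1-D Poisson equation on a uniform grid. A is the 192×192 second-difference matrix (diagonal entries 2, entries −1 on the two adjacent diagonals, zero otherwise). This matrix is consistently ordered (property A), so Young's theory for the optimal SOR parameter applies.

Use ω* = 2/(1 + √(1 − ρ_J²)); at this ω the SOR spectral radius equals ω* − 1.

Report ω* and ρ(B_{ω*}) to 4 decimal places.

ω* = 1.9680, ρ_SOR = 0.9680

With n=192, ρ(Jacobi) = cos(π/193) = 0.9999.
√(1−ρ_J²) = |sin(π/193)| = 0.01628
Then 2/(1+√(1−ρ_J²)) = 2/(1+0.01628); ω* = 2/1.01628 = 1.9680.
At ω = 1.9680 every |λ(B_ω)| = ω−1, so ρ_SOR = 0.9680.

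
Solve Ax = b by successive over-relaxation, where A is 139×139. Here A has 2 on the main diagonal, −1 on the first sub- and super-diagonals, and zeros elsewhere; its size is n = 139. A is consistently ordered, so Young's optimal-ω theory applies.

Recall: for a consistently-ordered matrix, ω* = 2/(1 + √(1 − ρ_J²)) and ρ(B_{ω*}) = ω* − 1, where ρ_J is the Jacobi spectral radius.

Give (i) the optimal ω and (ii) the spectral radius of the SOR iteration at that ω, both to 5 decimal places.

[ρ_J] n=139: ρ(B_J) = cos(π/(n+1)) = cos(π/140) = 0.99975.
√(1−ρ_J²) = |sin(π/140)| = 0.022438
[ω*] 2 ÷ (1 + 0.022438) = 2 ÷ 1.022438 = 1.95611.
[ρ_SOR] ω* − 1 = 0.95611.

ω* = 1.95611, ρ_SOR = 0.95611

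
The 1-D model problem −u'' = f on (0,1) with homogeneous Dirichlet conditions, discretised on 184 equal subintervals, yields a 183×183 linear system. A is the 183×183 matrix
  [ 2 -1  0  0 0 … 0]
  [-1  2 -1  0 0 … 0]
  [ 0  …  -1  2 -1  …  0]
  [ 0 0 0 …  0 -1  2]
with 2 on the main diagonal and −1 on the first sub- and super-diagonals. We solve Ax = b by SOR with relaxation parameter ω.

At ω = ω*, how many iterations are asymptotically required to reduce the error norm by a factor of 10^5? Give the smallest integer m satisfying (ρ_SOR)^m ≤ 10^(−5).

m = 338

[ρ_J] n=183: ρ(B_J) = cos(π/(n+1)) = cos(π/184) = 0.9998542.
√(1−ρ_J²) simplifies to sin(π/184) = 0.0170730.
So ω* = 2/1.0170730 = 1.9664272 (Young).
ρ(B_{ω*}) = ω*−1 = 0.9664272
m ≥ 5·ln10 / (−ln 0.9664272) = 337.134; smallest integer m = 338.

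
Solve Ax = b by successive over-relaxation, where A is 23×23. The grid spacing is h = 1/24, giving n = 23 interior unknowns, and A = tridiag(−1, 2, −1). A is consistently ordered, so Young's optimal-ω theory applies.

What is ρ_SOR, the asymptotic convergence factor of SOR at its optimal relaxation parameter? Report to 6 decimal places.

ρ_SOR = 0.769088

ρ_J = max_k |cos(kπ/24)| = cos(π/24) = 0.991445
√(1−ρ_J²) simplifies to sin(π/24) = 0.1305262.
ω* = 2/(1+0.1305262) = 1.769088
and ρ(B_{ω*}) = 1.769088 − 1 = 0.769088.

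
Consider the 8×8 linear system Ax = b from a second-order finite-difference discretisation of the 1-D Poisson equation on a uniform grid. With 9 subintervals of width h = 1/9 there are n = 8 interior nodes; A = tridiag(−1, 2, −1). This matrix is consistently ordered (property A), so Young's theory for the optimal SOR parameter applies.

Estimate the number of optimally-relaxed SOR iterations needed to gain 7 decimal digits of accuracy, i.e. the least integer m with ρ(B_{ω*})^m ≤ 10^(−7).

ρ_J = max_k |cos(kπ/9)| = cos(π/9) = 0.9396926
√(1 − cos²(π/9)) = sin(π/9) ≈ 0.3420201.
ω* = 2/(1+0.3420201) = 1.4902906
ρ_SOR = ω* − 1 ≈ 0.4902906.
7·ln10 = 16.1181; −ln(0.4902906) = 0.712757; m = ⌈16.1181/0.712757⌉ = ⌈22.614⌉ = 23.

m = 23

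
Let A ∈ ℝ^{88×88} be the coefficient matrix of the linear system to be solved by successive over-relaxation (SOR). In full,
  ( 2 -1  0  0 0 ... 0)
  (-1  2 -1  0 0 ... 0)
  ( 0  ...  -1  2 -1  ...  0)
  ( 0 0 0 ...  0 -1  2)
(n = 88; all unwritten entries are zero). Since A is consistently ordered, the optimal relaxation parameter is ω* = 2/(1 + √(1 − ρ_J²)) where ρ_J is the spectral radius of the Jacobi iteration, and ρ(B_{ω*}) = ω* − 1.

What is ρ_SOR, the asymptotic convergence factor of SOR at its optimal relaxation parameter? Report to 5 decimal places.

B_J for the 88×88 system has eigenvalues cos(kπ/89); ρ_J = cos(π/89) = 0.99938.
1 − cos²(π/89) = sin²(π/89) ⇒ √(1−ρ_J²) = sin(π/89) = 0.035291.
Young: ω* = 2/(1+√(1−ρ_J²)) = 2/(1+0.035291) = 2/1.035291 = 1.93182.
ρ_SOR = ω* − 1 ≈ 0.93182.

ρ_SOR = 0.93182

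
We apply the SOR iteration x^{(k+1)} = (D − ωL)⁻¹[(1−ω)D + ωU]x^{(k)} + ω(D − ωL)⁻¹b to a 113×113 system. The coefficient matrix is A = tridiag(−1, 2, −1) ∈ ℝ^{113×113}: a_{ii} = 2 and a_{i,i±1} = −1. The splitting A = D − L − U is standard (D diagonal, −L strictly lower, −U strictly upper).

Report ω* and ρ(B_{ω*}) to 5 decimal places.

spectrum of D⁻¹(L+U) = {cos(kπ/114) : 1≤k≤113}; ρ_J = cos(π/114) = 0.99962.
1 − cos²(π/114) = sin²(π/114) ⇒ √(1−ρ_J²) = sin(π/114) = 0.027554.
[ω*] 2 ÷ (1 + 0.027554) = 2 ÷ 1.027554 = 1.94637.
ρ_SOR = ω* − 1 = 1.94637 − 1 = 0.94637.

ω* = 1.94637, ρ_SOR = 0.94637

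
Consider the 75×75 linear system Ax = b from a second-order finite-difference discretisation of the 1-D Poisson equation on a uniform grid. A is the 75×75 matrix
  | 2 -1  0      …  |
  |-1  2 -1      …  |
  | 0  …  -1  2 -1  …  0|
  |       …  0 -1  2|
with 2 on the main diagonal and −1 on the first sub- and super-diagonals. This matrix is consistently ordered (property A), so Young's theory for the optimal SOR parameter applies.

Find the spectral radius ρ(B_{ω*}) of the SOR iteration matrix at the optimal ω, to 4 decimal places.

n=75: λ(B_J) = 1 − λ(A)/2 = cos(kπ/76); k=1 gives ρ_J = 0.9991.
1 − cos²(π/76) = sin²(π/76) ⇒ √(1−ρ_J²) = sin(π/76) = 0.04132.
ω* = 2/(1+0.04132) = 1.9206
ρ_SOR = ω* − 1 ≈ 0.9206.

ρ_SOR = 0.9206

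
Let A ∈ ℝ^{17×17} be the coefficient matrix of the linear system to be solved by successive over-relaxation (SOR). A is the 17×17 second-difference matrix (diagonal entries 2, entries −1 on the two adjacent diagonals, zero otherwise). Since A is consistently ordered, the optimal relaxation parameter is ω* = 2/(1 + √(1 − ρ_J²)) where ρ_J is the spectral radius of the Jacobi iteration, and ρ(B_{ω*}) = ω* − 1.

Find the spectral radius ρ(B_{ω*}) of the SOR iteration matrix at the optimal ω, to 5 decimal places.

ρ_SOR = 0.70409

½·tridiag(1,0,1) at n=17: λ_k = cos(kπ/18); max |λ| at k=1 ⇒ ρ_J = cos(π/18) ≈ 0.98481.
root = sin(π/18) = 0.173648  (since 1−cos² = sin²).
ω* = 2/(1 + 0.173648) = 2/1.173648 = 1.70409.
ρ_SOR = ω* − 1 = 1.70409 − 1 = 0.70409.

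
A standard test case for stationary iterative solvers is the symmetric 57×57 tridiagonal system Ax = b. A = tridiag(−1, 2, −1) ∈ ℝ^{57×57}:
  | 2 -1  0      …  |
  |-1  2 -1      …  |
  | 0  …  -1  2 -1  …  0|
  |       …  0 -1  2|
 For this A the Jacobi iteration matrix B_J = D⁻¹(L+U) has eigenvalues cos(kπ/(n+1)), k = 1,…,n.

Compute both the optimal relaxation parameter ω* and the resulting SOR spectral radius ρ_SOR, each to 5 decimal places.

ω* = 1.89728, ρ_SOR = 0.89728

B_J for the 57×57 system has eigenvalues cos(kπ/58); ρ_J = cos(π/58) = 0.99853.
√(1−ρ_J²) simplifies to sin(π/58) = 0.054139.
[ω*] 2 ÷ (1 + 0.054139) = 2 ÷ 1.054139 = 1.89728.
and ρ(B_{ω*}) = 1.89728 − 1 = 0.89728.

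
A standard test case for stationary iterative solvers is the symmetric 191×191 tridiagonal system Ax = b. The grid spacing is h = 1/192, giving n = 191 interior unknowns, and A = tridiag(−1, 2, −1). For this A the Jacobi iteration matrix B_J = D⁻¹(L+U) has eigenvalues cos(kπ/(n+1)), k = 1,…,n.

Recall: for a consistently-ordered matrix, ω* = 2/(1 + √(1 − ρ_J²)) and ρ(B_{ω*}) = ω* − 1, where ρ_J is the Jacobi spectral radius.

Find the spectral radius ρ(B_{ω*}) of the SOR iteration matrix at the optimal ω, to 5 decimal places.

ρ_J = max_k |cos(kπ/192)| = cos(π/192) = 0.99987
√(1−ρ_J²) simplifies to sin(π/192) = 0.016362.
ω* = 2/(1+0.016362) = 1.96780
At ω = 1.96780 every |λ(B_ω)| = ω−1, so ρ_SOR = 0.96780.

ρ_SOR = 0.96780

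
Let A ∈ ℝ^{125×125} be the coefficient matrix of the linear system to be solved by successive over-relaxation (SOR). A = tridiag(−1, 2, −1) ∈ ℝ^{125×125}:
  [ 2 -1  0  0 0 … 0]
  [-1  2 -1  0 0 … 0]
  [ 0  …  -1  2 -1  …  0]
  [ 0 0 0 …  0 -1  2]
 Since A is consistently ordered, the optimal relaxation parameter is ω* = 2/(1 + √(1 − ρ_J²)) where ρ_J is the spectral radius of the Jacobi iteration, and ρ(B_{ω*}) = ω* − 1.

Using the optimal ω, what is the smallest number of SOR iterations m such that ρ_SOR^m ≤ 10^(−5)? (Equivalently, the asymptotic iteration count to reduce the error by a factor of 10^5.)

n=125: λ(B_J) = 1 − λ(A)/2 = cos(kπ/126); k=1 gives ρ_J = 0.9996892.
1 − cos²(π/126) = sin²(π/126) ⇒ √(1−ρ_J²) = sin(π/126) = 0.0249307.
ω* = 2/(1 + 0.0249307) = 2/1.0249307 = 1.9513514.
Hence ρ(B_{ω*}) = 1.9513514 − 1 = 0.9513514.
5·ln10 = 11.5129; −ln(0.9513514) = 0.0498718; m = ⌈11.5129/0.0498718⌉ = ⌈230.850⌉ = 231.

m = 231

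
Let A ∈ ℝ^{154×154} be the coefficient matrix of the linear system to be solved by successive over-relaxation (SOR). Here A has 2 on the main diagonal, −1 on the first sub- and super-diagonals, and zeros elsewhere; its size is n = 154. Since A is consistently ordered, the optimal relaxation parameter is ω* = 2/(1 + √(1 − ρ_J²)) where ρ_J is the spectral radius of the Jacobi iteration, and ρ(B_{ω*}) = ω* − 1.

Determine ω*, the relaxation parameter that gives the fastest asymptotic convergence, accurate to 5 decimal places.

ω* = 1.96027

[ρ_J] n=154: ρ(B_J) = cos(π/(n+1)) = cos(π/155) = 0.99979.
√(1−ρ_J²) = |sin(π/155)| = 0.020267
Then 2/(1+√(1−ρ_J²)) = 2/(1+0.020267); ω* = 2/1.020267 = 1.96027.
ρ_SOR = ω* − 1 ≈ 0.96027.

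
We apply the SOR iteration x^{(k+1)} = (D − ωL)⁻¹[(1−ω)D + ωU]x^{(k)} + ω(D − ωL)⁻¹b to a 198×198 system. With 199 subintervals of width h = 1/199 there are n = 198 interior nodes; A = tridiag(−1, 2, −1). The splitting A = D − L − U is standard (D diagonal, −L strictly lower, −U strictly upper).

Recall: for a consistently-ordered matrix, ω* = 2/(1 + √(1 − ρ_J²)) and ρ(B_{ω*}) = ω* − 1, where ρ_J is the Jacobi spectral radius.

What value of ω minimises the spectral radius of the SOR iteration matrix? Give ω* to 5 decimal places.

ω* = 1.96892

[ρ_J] n=198: ρ(B_J) = cos(π/(n+1)) = cos(π/199) = 0.99988.
1 − cos²(π/199) = sin²(π/199) ⇒ √(1−ρ_J²) = sin(π/199) = 0.015786.
Then 2/(1+√(1−ρ_J²)) = 2/(1+0.015786); ω* = 2/1.015786 = 1.96892.
ρ_SOR = ω* − 1 ≈ 0.96892.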